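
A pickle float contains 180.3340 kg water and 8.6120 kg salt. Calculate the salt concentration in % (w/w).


Formula: Conc = salt / (water + salt) * 100
Substituting: Conc = 8.6120 / (180.3340 + 8.6120) * 100
Result: 4.5579 %


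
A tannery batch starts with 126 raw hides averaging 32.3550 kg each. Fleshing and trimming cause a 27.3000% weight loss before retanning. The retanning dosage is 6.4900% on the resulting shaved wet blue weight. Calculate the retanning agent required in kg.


Total_raw = N * avg_wt = 126 * 32.3550 = 4076.7300 kg
Substrate = Total_raw * (1 - loss/100) = 4076.7300 * (1 - 27.3000/100) = 2963.7827 kg
Retan = Substrate * pct / 100 = 2963.7827 * 6.4900 / 100 = 192.3495 kg


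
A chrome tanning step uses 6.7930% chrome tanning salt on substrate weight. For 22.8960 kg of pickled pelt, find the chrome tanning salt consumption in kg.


Formula: Chrome = substrate * pct / 100
Substituting: Chrome = 22.8960 * 6.7930 / 100
Result: 1.5553 kg


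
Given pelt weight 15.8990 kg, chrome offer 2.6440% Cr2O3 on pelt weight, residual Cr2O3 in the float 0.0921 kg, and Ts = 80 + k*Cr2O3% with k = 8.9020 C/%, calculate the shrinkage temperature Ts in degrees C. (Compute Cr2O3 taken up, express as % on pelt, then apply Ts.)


Offered = pelt * offer_pct / 100 = 15.8990 * 2.6440 / 100 = 0.4204 kg
Uptake = offered - residual = 0.4204 - 0.0921 = 0.3283 kg
Cr2O3% on pelt = uptake / pelt * 100 = 0.3283 / 15.8990 * 100 = 2.0647 %
Ts = 80 + k * Cr2O3% = 80 + 8.9020 * 2.0647 = 98.3801 C


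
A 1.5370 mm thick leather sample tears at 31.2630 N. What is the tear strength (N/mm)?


Formula: Tear strength = force / thickness
Substituting: Tear strength = 31.2630 / 1.5370
Result: 20.3403 N/mm


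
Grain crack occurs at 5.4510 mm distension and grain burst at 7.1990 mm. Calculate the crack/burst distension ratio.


Formula: Ratio = crack / burst
Substituting: Ratio = 5.4510 / 7.1990
Result: 0.7572


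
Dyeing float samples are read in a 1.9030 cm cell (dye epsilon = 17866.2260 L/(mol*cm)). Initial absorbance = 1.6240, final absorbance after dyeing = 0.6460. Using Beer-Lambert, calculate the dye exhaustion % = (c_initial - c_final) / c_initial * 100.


c_initial = A_i / (epsilon * l) = 1.6240 / (17866.2260 * 1.9030) = 4.7766e-05 mol/L
c_final = A_f / (epsilon * l) = 0.6460 / (17866.2260 * 1.9030) = 1.9000e-05 mol/L
Exhaustion = (c_initial - c_final) / c_initial * 100 = (4.7766e-05 - 1.9000e-05) / 4.7766e-05 * 100 = 60.2217 %


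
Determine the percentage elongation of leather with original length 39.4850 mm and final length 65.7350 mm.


Formula: Elongation = (Lf - L0) / L0 * 100
Substituting: Elongation = (65.7350 - 39.4850) / 39.4850 * 100
Result: 66.4809 %


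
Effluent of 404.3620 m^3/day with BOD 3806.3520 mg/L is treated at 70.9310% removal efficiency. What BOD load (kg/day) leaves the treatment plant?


Load_in = volume * conc / 1000 = 404.3620 * 3806.3520 / 1000 = 1539.1441 kg/day
Removed = Load_in * eff / 100 = 1539.1441 * 70.9310 / 100 = 1091.7303 kg/day
Load_out = Load_in - Removed = 1539.1441 - 1091.7303 = 447.4138 kg/day


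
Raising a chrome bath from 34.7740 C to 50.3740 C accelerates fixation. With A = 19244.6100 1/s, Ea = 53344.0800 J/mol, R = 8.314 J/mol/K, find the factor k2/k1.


T1 = 34.7740 + 273.15 = 307.9240 K; T2 = 50.3740 + 273.15 = 323.5240 K
k1 = A * exp(-Ea/(R*T1)) = 19244.6100 * exp(-53344.0800/(8.314*307.9240)) = 1.7178e-05 1/s
k2 = A * exp(-Ea/(R*T2)) = 19244.6100 * exp(-53344.0800/(8.314*323.5240)) = 4.6916e-05 1/s
k2/k1 = 4.6916e-05 / 1.7178e-05 = 2.7312


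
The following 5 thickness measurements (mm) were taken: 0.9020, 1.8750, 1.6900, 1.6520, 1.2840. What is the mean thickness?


Formula: Average = sum / n
Substituting: Average = 7.4030 / 5
Result: 1.4806 mm


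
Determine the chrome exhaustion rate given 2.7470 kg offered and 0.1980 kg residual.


Formula: Uptake = (offered - residual) / offered * 100
Substituting: Uptake = (2.7470 - 0.1980) / 2.7470 * 100
Result: 92.7921 %


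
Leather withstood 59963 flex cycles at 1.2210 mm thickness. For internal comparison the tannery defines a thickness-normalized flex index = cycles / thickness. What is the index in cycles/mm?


Formula: Index = cycles / thickness
Substituting: Index = 59963 / 1.2210
Result: 49109.7461 cycles/mm


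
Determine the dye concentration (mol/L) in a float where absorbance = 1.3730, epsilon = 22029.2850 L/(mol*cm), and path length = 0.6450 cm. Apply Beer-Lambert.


Formula: c = A / (epsilon * l)
Substituting: c = 1.3730 / (22029.2850 * 0.6450)
Result: 9.6630e-05 mol/L


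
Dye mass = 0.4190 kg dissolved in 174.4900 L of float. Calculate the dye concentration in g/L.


Formula: Conc = dye_mass(kg) / volume(L) * 1000
Substituting: Conc = 0.4190 / 174.4900 * 1000
Result: 2.4013 g/L


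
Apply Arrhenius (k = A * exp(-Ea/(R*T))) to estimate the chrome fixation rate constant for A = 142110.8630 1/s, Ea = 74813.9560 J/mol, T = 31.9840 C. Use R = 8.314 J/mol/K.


T_K = T_C + 273.15 = 31.9840 + 273.15 = 305.1340 K
exponent = -Ea / (R * T_K) = -74813.9560 / (8.314 * 305.1340) = -29.4905
k = A * exp(exponent) = 142110.8630 * exp(-29.4905) = 2.2135e-08 1/s


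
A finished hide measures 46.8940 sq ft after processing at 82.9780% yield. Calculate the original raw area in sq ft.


Formula: raw = finished * 100 / yield
Substituting: raw = 46.8940 * 100 / 82.9780
Result: 56.5138 sq ft


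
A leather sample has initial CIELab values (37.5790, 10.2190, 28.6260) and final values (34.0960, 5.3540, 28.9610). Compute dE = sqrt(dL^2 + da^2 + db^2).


dL = -3.4830, da = -4.8650, db = 0.3350
dE = sqrt((-3.4830)^2 + (-4.8650)^2 + 0.3350^2) = 5.9926


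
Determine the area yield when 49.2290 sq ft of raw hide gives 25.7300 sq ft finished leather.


Formula: Yield = finished / raw * 100
Substituting: Yield = 25.7300 / 49.2290 * 100
Result: 52.2659 %


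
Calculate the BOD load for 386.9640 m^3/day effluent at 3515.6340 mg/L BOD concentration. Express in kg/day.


Formula: BOD_load = volume * conc / 1000
Substituting: BOD_load = 386.9640 * 3515.6340 / 1000
Result: 1360.4238 kg/day


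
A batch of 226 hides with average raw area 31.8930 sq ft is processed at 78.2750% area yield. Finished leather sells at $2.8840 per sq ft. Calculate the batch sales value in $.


Raw_total = N * avg_area = 226 * 31.8930 = 7207.8180 sq ft
Finished = Raw_total * yield / 100 = 7207.8180 * 78.2750 / 100 = 5641.9195 sq ft
Value = Finished * price = 5641.9195 * 2.8840 = 16271.2960 $


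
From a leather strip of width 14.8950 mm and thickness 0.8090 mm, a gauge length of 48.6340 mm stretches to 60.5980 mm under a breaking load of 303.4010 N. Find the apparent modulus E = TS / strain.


TS = F / (w * t) = 303.4010 / (14.8950 * 0.8090) = 25.1784 N/mm^2
strain = (Lf - L0) / L0 = (60.5980 - 48.6340) / 48.6340 = 0.2460
E = TS / strain = 25.1784 / 0.2460 = 102.3509 N/mm^2


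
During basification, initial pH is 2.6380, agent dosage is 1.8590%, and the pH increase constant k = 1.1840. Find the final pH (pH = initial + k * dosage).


Formula: pH_final = pH_initial + k * base_pct
Substituting: pH_final = 2.6380 + 1.1840 * 1.8590
Result: 4.8391


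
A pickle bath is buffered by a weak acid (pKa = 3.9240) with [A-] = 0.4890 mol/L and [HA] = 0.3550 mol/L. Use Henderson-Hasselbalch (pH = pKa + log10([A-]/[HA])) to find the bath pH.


ratio = [A-] / [HA] = 0.4890 / 0.3550 = 1.3775
log10(ratio) = 0.1391
pH = pKa + log10(ratio) = 3.9240 + 0.1391 = 4.0631


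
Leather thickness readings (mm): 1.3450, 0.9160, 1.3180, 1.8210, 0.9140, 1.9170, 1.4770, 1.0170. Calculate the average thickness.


Formula: Average = sum / n
Substituting: Average = 10.7250 / 8
Result: 1.3406 mm


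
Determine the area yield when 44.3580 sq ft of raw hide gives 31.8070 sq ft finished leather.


Formula: Yield = finished / raw * 100
Substituting: Yield = 31.8070 / 44.3580 * 100
Result: 71.7052 %


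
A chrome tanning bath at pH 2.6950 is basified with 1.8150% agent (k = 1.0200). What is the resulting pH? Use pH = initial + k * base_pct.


Formula: pH_final = pH_initial + k * base_pct
Substituting: pH_final = 2.6950 + 1.0200 * 1.8150
Result: 4.5463


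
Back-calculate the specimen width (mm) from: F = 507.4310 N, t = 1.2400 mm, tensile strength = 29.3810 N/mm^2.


Formula: w = F / (TS * t)
Substituting: w = 507.4310 / (29.3810 * 1.2400)
Result: 13.9280 mm


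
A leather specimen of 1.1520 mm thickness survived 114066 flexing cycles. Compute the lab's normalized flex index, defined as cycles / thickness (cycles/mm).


Formula: Index = cycles / thickness
Substituting: Index = 114066 / 1.1520
Result: 99015.6250 cycles/mm


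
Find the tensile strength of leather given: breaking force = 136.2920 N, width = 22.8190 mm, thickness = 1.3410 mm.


Formula: TS = force / (width * thickness)
Substituting: TS = 136.2920 / (22.8190 * 1.3410)
Result: 4.4539 N/mm^2


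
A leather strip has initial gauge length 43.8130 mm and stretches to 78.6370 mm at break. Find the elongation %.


Formula: Elongation = (Lf - L0) / L0 * 100
Substituting: Elongation = (78.6370 - 43.8130) / 43.8130 * 100
Result: 79.4833 %


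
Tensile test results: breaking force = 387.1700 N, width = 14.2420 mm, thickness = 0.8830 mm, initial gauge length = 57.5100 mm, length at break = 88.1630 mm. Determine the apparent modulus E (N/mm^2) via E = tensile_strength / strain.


TS = F / (w * t) = 387.1700 / (14.2420 * 0.8830) = 30.7872 N/mm^2
strain = (Lf - L0) / L0 = (88.1630 - 57.5100) / 57.5100 = 0.5330
E = TS / strain = 30.7872 / 0.5330 = 57.7618 N/mm^2


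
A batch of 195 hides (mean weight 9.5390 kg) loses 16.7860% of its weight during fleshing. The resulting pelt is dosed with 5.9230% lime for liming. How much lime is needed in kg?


Total_raw = N * avg_wt = 195 * 9.5390 = 1860.1050 kg
Substrate = Total_raw * (1 - loss/100) = 1860.1050 * (1 - 16.7860/100) = 1547.8678 kg
Lime = Substrate * pct / 100 = 1547.8678 * 5.9230 / 100 = 91.6802 kg


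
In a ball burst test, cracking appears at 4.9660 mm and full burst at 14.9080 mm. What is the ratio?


Formula: Ratio = crack / burst
Substituting: Ratio = 4.9660 / 14.9080
Result: 0.3331


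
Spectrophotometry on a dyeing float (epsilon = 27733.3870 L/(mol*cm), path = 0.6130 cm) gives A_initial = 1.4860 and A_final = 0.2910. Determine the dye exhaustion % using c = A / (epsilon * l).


c_initial = A_i / (epsilon * l) = 1.4860 / (27733.3870 * 0.6130) = 8.7409e-05 mol/L
c_final = A_f / (epsilon * l) = 0.2910 / (27733.3870 * 0.6130) = 1.7117e-05 mol/L
Exhaustion = (c_initial - c_final) / c_initial * 100 = (8.7409e-05 - 1.7117e-05) / 8.7409e-05 * 100 = 80.4172 %


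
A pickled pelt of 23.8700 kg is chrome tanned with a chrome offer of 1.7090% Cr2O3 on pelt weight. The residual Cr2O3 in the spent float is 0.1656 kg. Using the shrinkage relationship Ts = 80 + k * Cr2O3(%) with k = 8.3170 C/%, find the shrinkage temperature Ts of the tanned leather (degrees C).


Offered = pelt * offer_pct / 100 = 23.8700 * 1.7090 / 100 = 0.4079 kg
Uptake = offered - residual = 0.4079 - 0.1656 = 0.2423 kg
Cr2O3% on pelt = uptake / pelt * 100 = 0.2423 / 23.8700 * 100 = 1.0152 %
Ts = 80 + k * Cr2O3% = 80 + 8.3170 * 1.0152 = 88.4438 C


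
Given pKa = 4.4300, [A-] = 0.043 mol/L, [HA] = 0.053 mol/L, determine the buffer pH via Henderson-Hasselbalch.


ratio = [A-] / [HA] = 0.043 / 0.053 = 0.8113
log10(ratio) = -0.0908074
pH = pKa + log10(ratio) = 4.4300 - 0.0908074 = 4.3392


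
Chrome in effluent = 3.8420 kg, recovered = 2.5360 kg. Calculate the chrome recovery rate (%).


Formula: Recovery = recovered / input * 100
Substituting: Recovery = 2.5360 / 3.8420 * 100
Result: 66.0073 %


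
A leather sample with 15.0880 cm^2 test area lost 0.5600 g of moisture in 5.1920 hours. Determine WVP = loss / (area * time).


Formula: WVP = loss / (area * time)
Substituting: WVP = 0.5600 / (15.0880 * 5.1920)
Result: 0.00714861 g/(cm^2*hr)


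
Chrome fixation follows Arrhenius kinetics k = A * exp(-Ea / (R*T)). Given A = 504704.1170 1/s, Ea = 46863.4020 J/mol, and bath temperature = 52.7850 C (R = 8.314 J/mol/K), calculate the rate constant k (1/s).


T_K = T_C + 273.15 = 52.7850 + 273.15 = 325.9350 K
exponent = -Ea / (R * T_K) = -46863.4020 / (8.314 * 325.9350) = -17.2939
k = A * exp(exponent) = 504704.1170 * exp(-17.2939) = 0.0155738 1/s


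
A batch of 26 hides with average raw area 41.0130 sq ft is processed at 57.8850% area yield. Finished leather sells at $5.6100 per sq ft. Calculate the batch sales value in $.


Raw_total = N * avg_area = 26 * 41.0130 = 1066.3380 sq ft
Finished = Raw_total * yield / 100 = 1066.3380 * 57.8850 / 100 = 617.2498 sq ft
Value = Finished * price = 617.2498 * 5.6100 = 3462.7711 $


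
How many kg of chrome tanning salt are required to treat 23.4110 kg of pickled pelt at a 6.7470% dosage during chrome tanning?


Formula: Chrome = substrate * pct / 100
Substituting: Chrome = 23.4110 * 6.7470 / 100
Result: 1.5795 kg


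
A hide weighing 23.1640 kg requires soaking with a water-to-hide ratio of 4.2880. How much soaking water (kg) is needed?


Formula: Water = hide_weight * ratio
Substituting: Water = 23.1640 * 4.2880
Result: 99.3272 kg


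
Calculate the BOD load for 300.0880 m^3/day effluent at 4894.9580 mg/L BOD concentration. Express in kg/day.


Formula: BOD_load = volume * conc / 1000
Substituting: BOD_load = 300.0880 * 4894.9580 / 1000
Result: 1468.9182 kg/day


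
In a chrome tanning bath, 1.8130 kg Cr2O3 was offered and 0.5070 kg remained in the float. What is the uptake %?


Formula: Uptake = (offered - residual) / offered * 100
Substituting: Uptake = (1.8130 - 0.5070) / 1.8130 * 100
Result: 72.0353 %


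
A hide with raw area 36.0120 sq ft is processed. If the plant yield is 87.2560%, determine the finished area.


Formula: finished = raw * yield / 100
Substituting: finished = 36.0120 * 87.2560 / 100
Result: 31.4226 sq ft


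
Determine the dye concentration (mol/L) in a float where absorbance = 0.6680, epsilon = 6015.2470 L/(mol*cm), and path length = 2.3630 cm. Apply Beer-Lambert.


Formula: c = A / (epsilon * l)
Substituting: c = 0.6680 / (6015.2470 * 2.3630)
Result: 4.6996e-05 mol/L


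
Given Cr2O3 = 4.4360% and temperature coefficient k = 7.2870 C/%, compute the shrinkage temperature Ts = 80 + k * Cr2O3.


Formula: Ts = 80 + k * Cr2O3
Substituting: Ts = 80 + 7.2870 * 4.4360
Result: 112.3251 C


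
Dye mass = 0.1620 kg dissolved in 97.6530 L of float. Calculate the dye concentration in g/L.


Formula: Conc = dye_mass(kg) / volume(L) * 1000
Substituting: Conc = 0.1620 / 97.6530 * 1000
Result: 1.6589 g/L


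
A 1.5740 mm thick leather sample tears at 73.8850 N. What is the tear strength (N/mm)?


Formula: Tear strength = force / thickness
Substituting: Tear strength = 73.8850 / 1.5740
Result: 46.9409 N/mm


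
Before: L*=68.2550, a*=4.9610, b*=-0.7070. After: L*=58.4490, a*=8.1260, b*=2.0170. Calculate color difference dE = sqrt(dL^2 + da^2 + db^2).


dL = -9.8060, da = 3.1650, db = 2.7240
dE = sqrt((-9.8060)^2 + 3.1650^2 + 2.7240^2) = 10.6581


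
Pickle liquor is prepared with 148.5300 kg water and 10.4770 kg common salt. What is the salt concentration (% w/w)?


Formula: Conc = salt / (water + salt) * 100
Substituting: Conc = 10.4770 / (148.5300 + 10.4770) * 100
Result: 6.5890 %


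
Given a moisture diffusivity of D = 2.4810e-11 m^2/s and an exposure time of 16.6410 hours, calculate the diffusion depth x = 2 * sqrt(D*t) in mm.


t = 16.6410 hr * 3600 = 59907.6000 s
D * t = 2.4810e-11 * 59907.6000 = 1.4863e-06
x = 2 * sqrt(D*t) = 2 * sqrt(1.4863e-06) = 0.00243828 m = 2.4383 mm


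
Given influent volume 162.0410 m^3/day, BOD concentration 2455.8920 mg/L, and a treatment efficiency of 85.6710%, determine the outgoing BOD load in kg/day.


Load_in = volume * conc / 1000 = 162.0410 * 2455.8920 / 1000 = 397.9552 kg/day
Removed = Load_in * eff / 100 = 397.9552 * 85.6710 / 100 = 340.9322 kg/day
Load_out = Load_in - Removed = 397.9552 - 340.9322 = 57.0230 kg/day


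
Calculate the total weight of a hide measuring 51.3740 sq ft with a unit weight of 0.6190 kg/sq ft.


Formula: Weight = area * weight_per_sqft
Substituting: Weight = 51.3740 * 0.6190
Result: 31.8005 kg


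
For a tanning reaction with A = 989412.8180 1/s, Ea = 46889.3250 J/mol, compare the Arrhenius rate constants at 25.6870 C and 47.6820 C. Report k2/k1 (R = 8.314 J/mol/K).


T1 = 25.6870 + 273.15 = 298.8370 K; T2 = 47.6820 + 273.15 = 320.8320 K
k1 = A * exp(-Ea/(R*T1)) = 989412.8180 * exp(-46889.3250/(8.314*298.8370)) = 0.00629726 1/s
k2 = A * exp(-Ea/(R*T2)) = 989412.8180 * exp(-46889.3250/(8.314*320.8320)) = 0.0229643 1/s
k2/k1 = 0.0229643 / 0.00629726 = 3.6467


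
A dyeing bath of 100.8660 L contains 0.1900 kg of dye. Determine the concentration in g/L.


Formula: Conc = dye_mass(kg) / volume(L) * 1000
Substituting: Conc = 0.1900 / 100.8660 * 1000
Result: 1.8837 g/L


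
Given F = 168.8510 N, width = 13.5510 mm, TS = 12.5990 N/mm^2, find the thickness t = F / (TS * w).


Formula: t = F / (TS * w)
Substituting: t = 168.8510 / (12.5990 * 13.5510)
Result: 0.9890 mm


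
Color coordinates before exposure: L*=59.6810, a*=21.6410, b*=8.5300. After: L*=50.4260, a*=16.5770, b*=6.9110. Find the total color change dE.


dL = -9.2550, da = -5.0640, db = -1.6190
dE = sqrt((-9.2550)^2 + (-5.0640)^2 + (-1.6190)^2) = 10.6733


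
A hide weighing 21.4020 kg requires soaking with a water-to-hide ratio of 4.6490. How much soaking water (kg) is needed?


Formula: Water = hide_weight * ratio
Substituting: Water = 21.4020 * 4.6490
Result: 99.4979 kg


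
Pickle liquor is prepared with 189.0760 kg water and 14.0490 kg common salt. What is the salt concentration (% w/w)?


Formula: Conc = salt / (water + salt) * 100
Substituting: Conc = 14.0490 / (189.0760 + 14.0490) * 100
Result: 6.9164 %


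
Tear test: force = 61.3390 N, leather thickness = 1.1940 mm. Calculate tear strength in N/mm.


Formula: Tear strength = force / thickness
Substituting: Tear strength = 61.3390 / 1.1940
Result: 51.3727 N/mm


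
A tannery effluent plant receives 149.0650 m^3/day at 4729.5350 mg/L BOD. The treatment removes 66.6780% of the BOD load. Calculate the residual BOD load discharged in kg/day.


Load_in = volume * conc / 1000 = 149.0650 * 4729.5350 / 1000 = 705.0081 kg/day
Removed = Load_in * eff / 100 = 705.0081 * 66.6780 / 100 = 470.0853 kg/day
Load_out = Load_in - Removed = 705.0081 - 470.0853 = 234.9228 kg/day


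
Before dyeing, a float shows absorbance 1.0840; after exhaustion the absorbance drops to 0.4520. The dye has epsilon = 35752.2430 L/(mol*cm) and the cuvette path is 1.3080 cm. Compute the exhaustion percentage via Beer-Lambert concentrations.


c_initial = A_i / (epsilon * l) = 1.0840 / (35752.2430 * 1.3080) = 2.3180e-05 mol/L
c_final = A_f / (epsilon * l) = 0.4520 / (35752.2430 * 1.3080) = 9.6656e-06 mol/L
Exhaustion = (c_initial - c_final) / c_initial * 100 = (2.3180e-05 - 9.6656e-06) / 2.3180e-05 * 100 = 58.3026 %


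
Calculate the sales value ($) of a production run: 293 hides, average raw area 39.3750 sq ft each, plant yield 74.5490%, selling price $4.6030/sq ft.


Raw_total = N * avg_area = 293 * 39.3750 = 11536.8750 sq ft
Finished = Raw_total * yield / 100 = 11536.8750 * 74.5490 / 100 = 8600.6249 sq ft
Value = Finished * price = 8600.6249 * 4.6030 = 39588.6766 $


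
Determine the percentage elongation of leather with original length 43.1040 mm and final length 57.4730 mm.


Formula: Elongation = (Lf - L0) / L0 * 100
Substituting: Elongation = (57.4730 - 43.1040) / 43.1040 * 100
Result: 33.3357 %


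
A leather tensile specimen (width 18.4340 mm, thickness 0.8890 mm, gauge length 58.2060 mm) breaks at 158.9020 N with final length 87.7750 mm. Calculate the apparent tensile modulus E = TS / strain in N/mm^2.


TS = F / (w * t) = 158.9020 / (18.4340 * 0.8890) = 9.6963 N/mm^2
strain = (Lf - L0) / L0 = (87.7750 - 58.2060) / 58.2060 = 0.5080
E = TS / strain = 9.6963 / 0.5080 = 19.0871 N/mm^2


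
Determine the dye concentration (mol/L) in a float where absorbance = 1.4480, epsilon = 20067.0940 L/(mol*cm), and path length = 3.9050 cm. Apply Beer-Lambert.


Formula: c = A / (epsilon * l)
Substituting: c = 1.4480 / (20067.0940 * 3.9050)
Result: 1.8478e-05 mol/L


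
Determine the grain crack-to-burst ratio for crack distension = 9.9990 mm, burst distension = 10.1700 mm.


Formula: Ratio = crack / burst
Substituting: Ratio = 9.9990 / 10.1700
Result: 0.9832


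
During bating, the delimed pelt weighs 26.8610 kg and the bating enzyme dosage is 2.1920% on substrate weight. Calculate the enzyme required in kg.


Formula: Enzyme = substrate * pct / 100
Substituting: Enzyme = 26.8610 * 2.1920 / 100
Result: 0.5888 kg


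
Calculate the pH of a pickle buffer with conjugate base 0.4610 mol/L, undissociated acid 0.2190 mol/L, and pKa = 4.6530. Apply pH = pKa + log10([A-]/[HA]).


ratio = [A-] / [HA] = 0.4610 / 0.2190 = 2.1050
log10(ratio) = 0.3233
pH = pKa + log10(ratio) = 4.6530 + 0.3233 = 4.9763


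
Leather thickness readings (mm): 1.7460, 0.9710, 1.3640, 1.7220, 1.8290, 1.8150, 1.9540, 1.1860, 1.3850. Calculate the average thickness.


Formula: Average = sum / n
Substituting: Average = 13.9720 / 9
Result: 1.5524 mm


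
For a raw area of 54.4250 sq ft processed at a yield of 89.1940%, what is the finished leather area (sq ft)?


Formula: finished = raw * yield / 100
Substituting: finished = 54.4250 * 89.1940 / 100
Result: 48.5438 sq ft


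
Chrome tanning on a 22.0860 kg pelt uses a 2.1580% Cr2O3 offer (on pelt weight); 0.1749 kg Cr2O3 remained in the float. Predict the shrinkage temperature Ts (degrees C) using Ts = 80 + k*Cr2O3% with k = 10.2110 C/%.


Offered = pelt * offer_pct / 100 = 22.0860 * 2.1580 / 100 = 0.4766 kg
Uptake = offered - residual = 0.4766 - 0.1749 = 0.3017 kg
Cr2O3% on pelt = uptake / pelt * 100 = 0.3017 / 22.0860 * 100 = 1.3661 %
Ts = 80 + k * Cr2O3% = 80 + 10.2110 * 1.3661 = 93.9492 C


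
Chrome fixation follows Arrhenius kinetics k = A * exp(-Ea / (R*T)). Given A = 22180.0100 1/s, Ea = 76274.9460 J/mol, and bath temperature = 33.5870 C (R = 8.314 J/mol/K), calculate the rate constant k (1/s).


T_K = T_C + 273.15 = 33.5870 + 273.15 = 306.7370 K
exponent = -Ea / (R * T_K) = -76274.9460 / (8.314 * 306.7370) = -29.9093
k = A * exp(exponent) = 22180.0100 * exp(-29.9093) = 2.2727e-09 1/s


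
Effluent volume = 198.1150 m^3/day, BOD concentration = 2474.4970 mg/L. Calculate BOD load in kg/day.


Formula: BOD_load = volume * conc / 1000
Substituting: BOD_load = 198.1150 * 2474.4970 / 1000
Result: 490.2350 kg/day


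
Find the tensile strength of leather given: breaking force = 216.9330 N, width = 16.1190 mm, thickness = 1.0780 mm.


Formula: TS = force / (width * thickness)
Substituting: TS = 216.9330 / (16.1190 * 1.0780)
Result: 12.4844 N/mm^2


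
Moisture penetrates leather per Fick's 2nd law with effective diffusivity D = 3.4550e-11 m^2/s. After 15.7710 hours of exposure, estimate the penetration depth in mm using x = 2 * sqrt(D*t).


t = 15.7710 hr * 3600 = 56775.6000 s
D * t = 3.4550e-11 * 56775.6000 = 1.9616e-06
x = 2 * sqrt(D*t) = 2 * sqrt(1.9616e-06) = 0.00280114 m = 2.8011 mm


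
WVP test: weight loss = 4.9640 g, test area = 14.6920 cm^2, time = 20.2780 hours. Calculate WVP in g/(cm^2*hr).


Formula: WVP = loss / (area * time)
Substituting: WVP = 4.9640 / (14.6920 * 20.2780)
Result: 0.0166619 g/(cm^2*hr)


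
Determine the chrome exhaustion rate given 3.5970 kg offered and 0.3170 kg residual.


Formula: Uptake = (offered - residual) / offered * 100
Substituting: Uptake = (3.5970 - 0.3170) / 3.5970 * 100
Result: 91.1871 %


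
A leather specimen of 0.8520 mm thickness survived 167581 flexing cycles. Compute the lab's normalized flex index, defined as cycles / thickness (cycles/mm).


Formula: Index = cycles / thickness
Substituting: Index = 167581 / 0.8520
Result: 196691.3146 cycles/mm


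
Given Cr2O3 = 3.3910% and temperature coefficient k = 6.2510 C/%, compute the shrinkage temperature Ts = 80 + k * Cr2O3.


Formula: Ts = 80 + k * Cr2O3
Substituting: Ts = 80 + 6.2510 * 3.3910
Result: 101.1971 C


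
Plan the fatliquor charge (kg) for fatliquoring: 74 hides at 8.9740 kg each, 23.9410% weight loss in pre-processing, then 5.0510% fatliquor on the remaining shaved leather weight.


Total_raw = N * avg_wt = 74 * 8.9740 = 664.0760 kg
Substrate = Total_raw * (1 - loss/100) = 664.0760 * (1 - 23.9410/100) = 505.0896 kg
Fat = Substrate * pct / 100 = 505.0896 * 5.0510 / 100 = 25.5121 kg


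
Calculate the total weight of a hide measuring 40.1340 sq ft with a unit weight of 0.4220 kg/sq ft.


Formula: Weight = area * weight_per_sqft
Substituting: Weight = 40.1340 * 0.4220
Result: 16.9365 kg


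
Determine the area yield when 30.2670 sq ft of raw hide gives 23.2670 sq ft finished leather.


Formula: Yield = finished / raw * 100
Substituting: Yield = 23.2670 / 30.2670 * 100
Result: 76.8725 %


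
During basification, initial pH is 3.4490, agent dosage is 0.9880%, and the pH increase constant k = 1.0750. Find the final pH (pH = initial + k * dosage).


Formula: pH_final = pH_initial + k * base_pct
Substituting: pH_final = 3.4490 + 1.0750 * 0.9880
Result: 4.5111


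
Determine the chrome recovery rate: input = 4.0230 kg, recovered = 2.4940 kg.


Formula: Recovery = recovered / input * 100
Substituting: Recovery = 2.4940 / 4.0230 * 100
Result: 61.9935 %


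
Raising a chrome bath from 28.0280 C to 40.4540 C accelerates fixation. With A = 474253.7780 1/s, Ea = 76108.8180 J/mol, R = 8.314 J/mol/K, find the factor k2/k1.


T1 = 28.0280 + 273.15 = 301.1780 K; T2 = 40.4540 + 273.15 = 313.6040 K
k1 = A * exp(-Ea/(R*T1)) = 474253.7780 * exp(-76108.8180/(8.314*301.1780)) = 2.9898e-08 1/s
k2 = A * exp(-Ea/(R*T2)) = 474253.7780 * exp(-76108.8180/(8.314*313.6040)) = 9.9698e-08 1/s
k2/k1 = 9.9698e-08 / 2.9898e-08 = 3.3346


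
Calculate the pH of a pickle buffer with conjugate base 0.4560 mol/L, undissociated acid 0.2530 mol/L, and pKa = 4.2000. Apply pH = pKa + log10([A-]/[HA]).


ratio = [A-] / [HA] = 0.4560 / 0.2530 = 1.8024
log10(ratio) = 0.2558
pH = pKa + log10(ratio) = 4.2000 + 0.2558 = 4.4558


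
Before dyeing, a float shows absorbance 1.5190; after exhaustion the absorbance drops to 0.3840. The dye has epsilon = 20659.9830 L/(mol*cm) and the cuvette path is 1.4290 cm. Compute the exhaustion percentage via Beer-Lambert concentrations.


c_initial = A_i / (epsilon * l) = 1.5190 / (20659.9830 * 1.4290) = 5.1451e-05 mol/L
c_final = A_f / (epsilon * l) = 0.3840 / (20659.9830 * 1.4290) = 1.3007e-05 mol/L
Exhaustion = (c_initial - c_final) / c_initial * 100 = (5.1451e-05 - 1.3007e-05) / 5.1451e-05 * 100 = 74.7202 %


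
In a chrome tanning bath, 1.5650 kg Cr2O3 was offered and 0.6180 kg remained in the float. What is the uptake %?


Formula: Uptake = (offered - residual) / offered * 100
Substituting: Uptake = (1.5650 - 0.6180) / 1.5650 * 100
Result: 60.5112 %


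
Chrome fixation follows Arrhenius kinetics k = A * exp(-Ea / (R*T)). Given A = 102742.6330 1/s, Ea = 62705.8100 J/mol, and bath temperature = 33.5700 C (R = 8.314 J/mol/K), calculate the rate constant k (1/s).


T_K = T_C + 273.15 = 33.5700 + 273.15 = 306.7200 K
exponent = -Ea / (R * T_K) = -62705.8100 / (8.314 * 306.7200) = -24.5898
k = A * exp(exponent) = 102742.6330 * exp(-24.5898) = 2.1504e-06 1/s


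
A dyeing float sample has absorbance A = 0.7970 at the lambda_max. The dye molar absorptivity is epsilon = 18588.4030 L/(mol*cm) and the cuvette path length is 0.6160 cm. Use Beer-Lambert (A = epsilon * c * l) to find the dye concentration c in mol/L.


Formula: c = A / (epsilon * l)
Substituting: c = 0.7970 / (18588.4030 * 0.6160)
Result: 6.9604e-05 mol/L


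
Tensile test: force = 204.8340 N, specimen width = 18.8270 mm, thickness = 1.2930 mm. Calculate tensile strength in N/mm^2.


Formula: TS = force / (width * thickness)
Substituting: TS = 204.8340 / (18.8270 * 1.2930)
Result: 8.4144 N/mm^2


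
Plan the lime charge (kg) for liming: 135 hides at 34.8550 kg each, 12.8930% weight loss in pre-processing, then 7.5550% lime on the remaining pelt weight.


Total_raw = N * avg_wt = 135 * 34.8550 = 4705.4250 kg
Substrate = Total_raw * (1 - loss/100) = 4705.4250 * (1 - 12.8930/100) = 4098.7546 kg
Lime = Substrate * pct / 100 = 4098.7546 * 7.5550 / 100 = 309.6609 kg


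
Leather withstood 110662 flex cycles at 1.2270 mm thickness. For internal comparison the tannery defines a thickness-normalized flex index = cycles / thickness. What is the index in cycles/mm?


Formula: Index = cycles / thickness
Substituting: Index = 110662 / 1.2270
Result: 90189.0791 cycles/mm


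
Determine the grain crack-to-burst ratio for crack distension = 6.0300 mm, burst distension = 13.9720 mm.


Formula: Ratio = crack / burst
Substituting: Ratio = 6.0300 / 13.9720
Result: 0.4316


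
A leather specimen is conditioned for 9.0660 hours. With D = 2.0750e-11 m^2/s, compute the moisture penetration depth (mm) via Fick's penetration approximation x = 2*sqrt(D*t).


t = 9.0660 hr * 3600 = 32637.6000 s
D * t = 2.0750e-11 * 32637.6000 = 6.7723e-07
x = 2 * sqrt(D*t) = 2 * sqrt(6.7723e-07) = 0.00164588 m = 1.6459 mm


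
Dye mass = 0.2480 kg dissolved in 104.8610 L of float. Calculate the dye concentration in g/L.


Formula: Conc = dye_mass(kg) / volume(L) * 1000
Substituting: Conc = 0.2480 / 104.8610 * 1000
Result: 2.3650 g/L


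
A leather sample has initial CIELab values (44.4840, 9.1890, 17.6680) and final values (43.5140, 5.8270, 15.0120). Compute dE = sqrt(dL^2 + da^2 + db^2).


dL = -0.9700, da = -3.3620, db = -2.6560
dE = sqrt((-0.9700)^2 + (-3.3620)^2 + (-2.6560)^2) = 4.3930


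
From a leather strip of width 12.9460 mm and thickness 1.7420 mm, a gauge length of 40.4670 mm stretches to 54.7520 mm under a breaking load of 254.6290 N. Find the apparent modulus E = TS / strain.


TS = F / (w * t) = 254.6290 / (12.9460 * 1.7420) = 11.2908 N/mm^2
strain = (Lf - L0) / L0 = (54.7520 - 40.4670) / 40.4670 = 0.3530
E = TS / strain = 11.2908 / 0.3530 = 31.9849 N/mm^2


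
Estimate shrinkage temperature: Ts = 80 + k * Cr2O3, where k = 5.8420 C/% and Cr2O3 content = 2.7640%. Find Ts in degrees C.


Formula: Ts = 80 + k * Cr2O3
Substituting: Ts = 80 + 5.8420 * 2.7640
Result: 96.1473 C


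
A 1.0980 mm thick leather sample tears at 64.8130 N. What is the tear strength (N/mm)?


Formula: Tear strength = force / thickness
Substituting: Tear strength = 64.8130 / 1.0980
Result: 59.0282 N/mm


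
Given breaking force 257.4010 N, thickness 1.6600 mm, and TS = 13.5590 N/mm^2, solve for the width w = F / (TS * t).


Formula: w = F / (TS * t)
Substituting: w = 257.4010 / (13.5590 * 1.6600)
Result: 11.4360 mm


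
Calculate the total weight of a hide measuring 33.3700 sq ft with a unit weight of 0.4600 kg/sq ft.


Formula: Weight = area * weight_per_sqft
Substituting: Weight = 33.3700 * 0.4600
Result: 15.3502 kg


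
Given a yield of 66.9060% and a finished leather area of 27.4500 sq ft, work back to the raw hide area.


Formula: raw = finished * 100 / yield
Substituting: raw = 27.4500 * 100 / 66.9060
Result: 41.0277 sq ft


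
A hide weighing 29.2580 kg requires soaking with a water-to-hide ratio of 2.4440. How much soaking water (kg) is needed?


Formula: Water = hide_weight * ratio
Substituting: Water = 29.2580 * 2.4440
Result: 71.5066 kg


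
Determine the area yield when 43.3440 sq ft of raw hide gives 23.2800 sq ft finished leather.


Formula: Yield = finished / raw * 100
Substituting: Yield = 23.2800 / 43.3440 * 100
Result: 53.7099 %


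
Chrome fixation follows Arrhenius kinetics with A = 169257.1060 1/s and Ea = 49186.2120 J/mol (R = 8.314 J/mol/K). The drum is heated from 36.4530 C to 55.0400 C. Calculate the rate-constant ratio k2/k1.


T1 = 36.4530 + 273.15 = 309.6030 K; T2 = 55.0400 + 273.15 = 328.1900 K
k1 = A * exp(-Ea/(R*T1)) = 169257.1060 * exp(-49186.2120/(8.314*309.6030)) = 8.5075e-04 1/s
k2 = A * exp(-Ea/(R*T2)) = 169257.1060 * exp(-49186.2120/(8.314*328.1900)) = 0.00251072 1/s
k2/k1 = 0.00251072 / 8.5075e-04 = 2.9512


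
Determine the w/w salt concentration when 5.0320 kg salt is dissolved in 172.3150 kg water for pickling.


Formula: Conc = salt / (water + salt) * 100
Substituting: Conc = 5.0320 / (172.3150 + 5.0320) * 100
Result: 2.8374 %


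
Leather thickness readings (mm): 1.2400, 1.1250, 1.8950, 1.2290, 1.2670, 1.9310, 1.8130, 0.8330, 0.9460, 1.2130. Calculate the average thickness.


Formula: Average = sum / n
Substituting: Average = 13.4920 / 10
Result: 1.3492 mm


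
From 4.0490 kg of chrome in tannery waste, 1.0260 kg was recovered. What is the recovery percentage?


Formula: Recovery = recovered / input * 100
Substituting: Recovery = 1.0260 / 4.0490 * 100
Result: 25.3396 %


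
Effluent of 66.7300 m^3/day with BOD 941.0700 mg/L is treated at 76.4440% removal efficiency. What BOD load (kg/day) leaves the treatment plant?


Load_in = volume * conc / 1000 = 66.7300 * 941.0700 / 1000 = 62.7976 kg/day
Removed = Load_in * eff / 100 = 62.7976 * 76.4440 / 100 = 48.0050 kg/day
Load_out = Load_in - Removed = 62.7976 - 48.0050 = 14.7926 kg/day


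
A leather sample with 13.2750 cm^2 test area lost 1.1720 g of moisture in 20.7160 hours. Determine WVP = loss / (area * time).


Formula: WVP = loss / (area * time)
Substituting: WVP = 1.1720 / (13.2750 * 20.7160)
Result: 0.00426174 g/(cm^2*hr)


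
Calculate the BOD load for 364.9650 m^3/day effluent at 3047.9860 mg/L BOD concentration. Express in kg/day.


Formula: BOD_load = volume * conc / 1000
Substituting: BOD_load = 364.9650 * 3047.9860 / 1000
Result: 1112.4082 kg/day


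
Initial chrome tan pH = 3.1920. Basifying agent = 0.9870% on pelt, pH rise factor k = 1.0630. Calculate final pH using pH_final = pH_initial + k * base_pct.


Formula: pH_final = pH_initial + k * base_pct
Substituting: pH_final = 3.1920 + 1.0630 * 0.9870
Result: 4.2412


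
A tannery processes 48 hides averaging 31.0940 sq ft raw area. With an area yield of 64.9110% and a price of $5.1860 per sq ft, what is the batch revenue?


Raw_total = N * avg_area = 48 * 31.0940 = 1492.5120 sq ft
Finished = Raw_total * yield / 100 = 1492.5120 * 64.9110 / 100 = 968.8045 sq ft
Value = Finished * price = 968.8045 * 5.1860 = 5024.2200 $


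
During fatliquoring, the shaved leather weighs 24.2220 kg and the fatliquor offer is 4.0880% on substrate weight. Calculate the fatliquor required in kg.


Formula: Fat = substrate * pct / 100
Substituting: Fat = 24.2220 * 4.0880 / 100
Result: 0.9902 kg


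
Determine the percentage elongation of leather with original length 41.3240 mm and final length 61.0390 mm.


Formula: Elongation = (Lf - L0) / L0 * 100
Substituting: Elongation = (61.0390 - 41.3240) / 41.3240 * 100
Result: 47.7084 %


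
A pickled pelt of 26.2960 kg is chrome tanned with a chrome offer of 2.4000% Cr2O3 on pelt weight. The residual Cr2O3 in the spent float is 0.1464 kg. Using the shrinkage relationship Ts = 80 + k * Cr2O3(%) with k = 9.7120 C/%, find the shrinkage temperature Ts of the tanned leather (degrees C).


Offered = pelt * offer_pct / 100 = 26.2960 * 2.4000 / 100 = 0.6311 kg
Uptake = offered - residual = 0.6311 - 0.1464 = 0.4847 kg
Cr2O3% on pelt = uptake / pelt * 100 = 0.4847 / 26.2960 * 100 = 1.8433 %
Ts = 80 + k * Cr2O3% = 80 + 9.7120 * 1.8433 = 97.9018 C


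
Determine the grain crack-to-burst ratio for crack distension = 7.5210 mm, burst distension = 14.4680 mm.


Formula: Ratio = crack / burst
Substituting: Ratio = 7.5210 / 14.4680
Result: 0.5198


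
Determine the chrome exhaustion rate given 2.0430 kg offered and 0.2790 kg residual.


Formula: Uptake = (offered - residual) / offered * 100
Substituting: Uptake = (2.0430 - 0.2790) / 2.0430 * 100
Result: 86.3436 %


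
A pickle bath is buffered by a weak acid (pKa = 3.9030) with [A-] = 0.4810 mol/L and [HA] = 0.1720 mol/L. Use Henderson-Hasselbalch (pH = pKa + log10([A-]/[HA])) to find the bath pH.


ratio = [A-] / [HA] = 0.4810 / 0.1720 = 2.7965
log10(ratio) = 0.4466
pH = pKa + log10(ratio) = 3.9030 + 0.4466 = 4.3496


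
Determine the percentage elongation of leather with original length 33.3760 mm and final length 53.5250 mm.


Formula: Elongation = (Lf - L0) / L0 * 100
Substituting: Elongation = (53.5250 - 33.3760) / 33.3760 * 100
Result: 60.3697 %


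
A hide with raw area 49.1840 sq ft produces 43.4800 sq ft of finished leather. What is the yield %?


Formula: Yield = finished / raw * 100
Substituting: Yield = 43.4800 / 49.1840 * 100
Result: 88.4027 %


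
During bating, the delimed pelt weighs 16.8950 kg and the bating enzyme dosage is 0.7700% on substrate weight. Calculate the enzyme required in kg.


Formula: Enzyme = substrate * pct / 100
Substituting: Enzyme = 16.8950 * 0.7700 / 100
Result: 0.1301 kg


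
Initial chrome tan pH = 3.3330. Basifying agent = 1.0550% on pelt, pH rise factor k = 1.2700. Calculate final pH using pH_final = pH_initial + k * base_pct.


Formula: pH_final = pH_initial + k * base_pct
Substituting: pH_final = 3.3330 + 1.2700 * 1.0550
Result: 4.6729


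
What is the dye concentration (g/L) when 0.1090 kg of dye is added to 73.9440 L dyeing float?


Formula: Conc = dye_mass(kg) / volume(L) * 1000
Substituting: Conc = 0.1090 / 73.9440 * 1000
Result: 1.4741 g/L


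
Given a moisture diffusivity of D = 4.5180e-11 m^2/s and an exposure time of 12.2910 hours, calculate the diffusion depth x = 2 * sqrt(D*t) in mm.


t = 12.2910 hr * 3600 = 44247.6000 s
D * t = 4.5180e-11 * 44247.6000 = 1.9991e-06
x = 2 * sqrt(D*t) = 2 * sqrt(1.9991e-06) = 0.0028278 m = 2.8278 mm


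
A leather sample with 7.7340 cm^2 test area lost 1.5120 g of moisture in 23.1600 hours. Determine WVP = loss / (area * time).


Formula: WVP = loss / (area * time)
Substituting: WVP = 1.5120 / (7.7340 * 23.1600)
Result: 0.00844129 g/(cm^2*hr)


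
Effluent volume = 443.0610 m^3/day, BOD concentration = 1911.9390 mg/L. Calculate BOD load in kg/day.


Formula: BOD_load = volume * conc / 1000
Substituting: BOD_load = 443.0610 * 1911.9390 / 1000
Result: 847.1056 kg/day


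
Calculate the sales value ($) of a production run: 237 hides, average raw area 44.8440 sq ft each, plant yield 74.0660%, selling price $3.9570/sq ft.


Raw_total = N * avg_area = 237 * 44.8440 = 10628.0280 sq ft
Finished = Raw_total * yield / 100 = 10628.0280 * 74.0660 / 100 = 7871.7552 sq ft
Value = Finished * price = 7871.7552 * 3.9570 = 31148.5354 $


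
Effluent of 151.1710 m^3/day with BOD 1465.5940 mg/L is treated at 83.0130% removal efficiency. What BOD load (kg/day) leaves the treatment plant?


Load_in = volume * conc / 1000 = 151.1710 * 1465.5940 / 1000 = 221.5553 kg/day
Removed = Load_in * eff / 100 = 221.5553 * 83.0130 / 100 = 183.9197 kg/day
Load_out = Load_in - Removed = 221.5553 - 183.9197 = 37.6356 kg/day


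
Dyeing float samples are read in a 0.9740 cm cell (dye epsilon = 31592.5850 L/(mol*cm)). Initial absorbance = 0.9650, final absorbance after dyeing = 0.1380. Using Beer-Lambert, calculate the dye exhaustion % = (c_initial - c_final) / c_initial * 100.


c_initial = A_i / (epsilon * l) = 0.9650 / (31592.5850 * 0.9740) = 3.1361e-05 mol/L
c_final = A_f / (epsilon * l) = 0.1380 / (31592.5850 * 0.9740) = 4.4847e-06 mol/L
Exhaustion = (c_initial - c_final) / c_initial * 100 = (3.1361e-05 - 4.4847e-06) / 3.1361e-05 * 100 = 85.6995 %


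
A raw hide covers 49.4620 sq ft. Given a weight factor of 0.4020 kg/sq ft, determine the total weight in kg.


Formula: Weight = area * weight_per_sqft
Substituting: Weight = 49.4620 * 0.4020
Result: 19.8837 kg
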